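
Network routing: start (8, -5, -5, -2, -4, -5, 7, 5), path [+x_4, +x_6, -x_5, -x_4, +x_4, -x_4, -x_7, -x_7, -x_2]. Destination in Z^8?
(8, -6, -5, -2, -5, -4, 5, 5)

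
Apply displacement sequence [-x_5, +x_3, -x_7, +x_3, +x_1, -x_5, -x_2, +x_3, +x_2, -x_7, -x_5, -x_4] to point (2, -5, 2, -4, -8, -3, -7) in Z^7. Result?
(3, -5, 5, -5, -11, -3, -9)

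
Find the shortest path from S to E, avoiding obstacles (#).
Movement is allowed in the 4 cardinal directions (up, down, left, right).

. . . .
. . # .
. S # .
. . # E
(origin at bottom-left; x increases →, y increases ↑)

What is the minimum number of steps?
7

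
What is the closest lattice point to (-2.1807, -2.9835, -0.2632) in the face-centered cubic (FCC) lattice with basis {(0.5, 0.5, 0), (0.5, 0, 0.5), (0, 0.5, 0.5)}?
(-2, -3, 0)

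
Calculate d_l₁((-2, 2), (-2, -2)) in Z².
4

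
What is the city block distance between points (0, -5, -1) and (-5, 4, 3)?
18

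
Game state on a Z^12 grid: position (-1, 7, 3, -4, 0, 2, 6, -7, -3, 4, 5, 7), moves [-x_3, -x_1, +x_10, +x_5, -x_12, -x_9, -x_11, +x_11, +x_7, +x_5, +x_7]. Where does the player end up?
(-2, 7, 2, -4, 2, 2, 8, -7, -4, 5, 5, 6)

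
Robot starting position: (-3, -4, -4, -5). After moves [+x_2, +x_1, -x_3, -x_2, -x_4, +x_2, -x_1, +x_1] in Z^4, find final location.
(-2, -3, -5, -6)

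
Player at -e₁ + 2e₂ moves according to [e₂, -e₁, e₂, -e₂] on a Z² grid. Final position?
(-2, 3)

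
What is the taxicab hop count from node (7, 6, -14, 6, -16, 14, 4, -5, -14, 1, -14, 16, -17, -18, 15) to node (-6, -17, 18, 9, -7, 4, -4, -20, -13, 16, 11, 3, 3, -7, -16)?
229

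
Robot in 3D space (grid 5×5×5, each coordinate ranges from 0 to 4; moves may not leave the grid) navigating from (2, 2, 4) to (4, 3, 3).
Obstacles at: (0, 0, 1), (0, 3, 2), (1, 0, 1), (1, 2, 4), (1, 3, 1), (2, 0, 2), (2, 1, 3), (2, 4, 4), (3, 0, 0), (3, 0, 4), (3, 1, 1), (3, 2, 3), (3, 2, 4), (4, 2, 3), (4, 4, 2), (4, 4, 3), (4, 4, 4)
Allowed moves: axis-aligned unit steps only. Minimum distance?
4
(one shortest path: (2, 2, 4) → (2, 3, 4) → (3, 3, 4) → (4, 3, 4) → (4, 3, 3))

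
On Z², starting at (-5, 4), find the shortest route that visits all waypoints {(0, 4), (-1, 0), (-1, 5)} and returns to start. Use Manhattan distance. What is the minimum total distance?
20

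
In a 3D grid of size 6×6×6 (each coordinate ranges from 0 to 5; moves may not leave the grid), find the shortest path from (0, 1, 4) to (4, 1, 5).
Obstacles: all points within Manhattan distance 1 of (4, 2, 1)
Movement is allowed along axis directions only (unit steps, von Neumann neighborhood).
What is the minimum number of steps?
5
(one shortest path: (0, 1, 4) → (1, 1, 4) → (2, 1, 4) → (3, 1, 4) → (4, 1, 4) → (4, 1, 5))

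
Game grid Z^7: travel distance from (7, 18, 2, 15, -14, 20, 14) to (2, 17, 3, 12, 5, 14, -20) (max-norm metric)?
34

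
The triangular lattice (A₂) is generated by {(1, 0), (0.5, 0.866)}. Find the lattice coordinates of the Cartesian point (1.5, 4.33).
-b₁ + 5b₂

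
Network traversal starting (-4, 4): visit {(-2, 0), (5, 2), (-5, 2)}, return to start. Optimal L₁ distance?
28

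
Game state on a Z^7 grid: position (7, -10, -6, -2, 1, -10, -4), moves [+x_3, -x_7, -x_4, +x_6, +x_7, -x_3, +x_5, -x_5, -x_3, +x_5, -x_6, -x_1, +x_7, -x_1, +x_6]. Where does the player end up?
(5, -10, -7, -3, 2, -9, -3)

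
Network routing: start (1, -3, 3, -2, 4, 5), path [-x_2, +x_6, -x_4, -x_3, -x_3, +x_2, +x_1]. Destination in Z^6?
(2, -3, 1, -3, 4, 6)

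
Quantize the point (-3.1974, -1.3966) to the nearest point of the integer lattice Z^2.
(-3, -1)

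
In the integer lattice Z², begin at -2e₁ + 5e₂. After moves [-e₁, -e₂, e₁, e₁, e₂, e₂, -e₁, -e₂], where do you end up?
(-2, 5)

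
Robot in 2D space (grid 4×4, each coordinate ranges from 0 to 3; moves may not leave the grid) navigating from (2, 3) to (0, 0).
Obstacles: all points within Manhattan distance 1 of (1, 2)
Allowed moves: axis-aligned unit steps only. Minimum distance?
7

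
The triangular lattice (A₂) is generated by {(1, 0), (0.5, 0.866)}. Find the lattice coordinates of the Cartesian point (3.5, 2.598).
2b₁ + 3b₂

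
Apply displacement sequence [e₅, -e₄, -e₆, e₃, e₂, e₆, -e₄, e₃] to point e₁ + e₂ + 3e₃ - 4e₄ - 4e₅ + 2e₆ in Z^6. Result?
(1, 2, 5, -6, -3, 2)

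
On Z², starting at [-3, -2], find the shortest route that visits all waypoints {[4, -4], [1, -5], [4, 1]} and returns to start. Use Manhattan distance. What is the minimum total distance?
26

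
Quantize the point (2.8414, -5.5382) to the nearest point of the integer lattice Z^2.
(3, -6)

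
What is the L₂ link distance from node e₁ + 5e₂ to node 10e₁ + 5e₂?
9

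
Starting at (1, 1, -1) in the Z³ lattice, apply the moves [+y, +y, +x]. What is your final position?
(2, 3, -1)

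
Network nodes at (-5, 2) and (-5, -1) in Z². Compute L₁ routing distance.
3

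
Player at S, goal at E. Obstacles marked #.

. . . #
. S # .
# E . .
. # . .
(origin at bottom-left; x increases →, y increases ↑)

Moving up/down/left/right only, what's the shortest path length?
1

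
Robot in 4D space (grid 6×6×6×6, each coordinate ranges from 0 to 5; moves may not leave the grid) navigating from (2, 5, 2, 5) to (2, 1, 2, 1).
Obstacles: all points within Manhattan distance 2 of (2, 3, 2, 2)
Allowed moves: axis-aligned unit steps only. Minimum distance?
10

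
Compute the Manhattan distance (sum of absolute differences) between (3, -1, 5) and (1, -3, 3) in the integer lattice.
6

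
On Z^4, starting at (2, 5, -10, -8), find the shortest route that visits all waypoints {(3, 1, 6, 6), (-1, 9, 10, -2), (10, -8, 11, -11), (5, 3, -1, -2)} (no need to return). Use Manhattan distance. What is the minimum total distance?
101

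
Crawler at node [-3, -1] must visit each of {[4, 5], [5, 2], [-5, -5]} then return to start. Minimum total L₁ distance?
40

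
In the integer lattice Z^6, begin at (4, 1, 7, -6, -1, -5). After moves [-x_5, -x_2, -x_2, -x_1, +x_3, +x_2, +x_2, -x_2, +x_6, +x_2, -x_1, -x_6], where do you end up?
(2, 1, 8, -6, -2, -5)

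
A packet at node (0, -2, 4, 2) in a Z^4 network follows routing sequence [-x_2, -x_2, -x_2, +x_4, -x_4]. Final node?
(0, -5, 4, 2)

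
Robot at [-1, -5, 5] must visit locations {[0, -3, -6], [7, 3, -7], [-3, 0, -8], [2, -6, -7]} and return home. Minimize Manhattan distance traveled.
66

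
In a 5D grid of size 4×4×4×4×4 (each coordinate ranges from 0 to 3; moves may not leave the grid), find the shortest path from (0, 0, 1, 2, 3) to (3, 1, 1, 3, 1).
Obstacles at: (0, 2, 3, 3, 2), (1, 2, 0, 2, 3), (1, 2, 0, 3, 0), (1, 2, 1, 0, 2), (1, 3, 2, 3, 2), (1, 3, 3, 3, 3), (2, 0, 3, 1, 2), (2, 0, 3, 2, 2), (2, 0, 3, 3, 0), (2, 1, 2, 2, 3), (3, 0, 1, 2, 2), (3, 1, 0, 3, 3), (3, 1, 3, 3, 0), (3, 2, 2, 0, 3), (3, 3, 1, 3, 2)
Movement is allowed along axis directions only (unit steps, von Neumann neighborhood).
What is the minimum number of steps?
7
(one shortest path: (0, 0, 1, 2, 3) → (1, 0, 1, 2, 3) → (2, 0, 1, 2, 3) → (3, 0, 1, 2, 3) → (3, 1, 1, 2, 3) → (3, 1, 1, 3, 3) → (3, 1, 1, 3, 2) → (3, 1, 1, 3, 1))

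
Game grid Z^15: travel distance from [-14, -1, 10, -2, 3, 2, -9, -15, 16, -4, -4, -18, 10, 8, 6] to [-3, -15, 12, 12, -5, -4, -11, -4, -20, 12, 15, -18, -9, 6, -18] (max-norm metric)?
36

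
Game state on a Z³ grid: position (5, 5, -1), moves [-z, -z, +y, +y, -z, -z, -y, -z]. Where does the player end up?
(5, 6, -6)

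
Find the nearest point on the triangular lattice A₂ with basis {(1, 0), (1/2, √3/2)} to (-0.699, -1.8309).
(-1, -1.732)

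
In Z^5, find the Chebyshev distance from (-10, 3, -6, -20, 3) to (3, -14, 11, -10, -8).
17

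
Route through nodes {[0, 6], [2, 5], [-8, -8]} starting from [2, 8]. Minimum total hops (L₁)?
28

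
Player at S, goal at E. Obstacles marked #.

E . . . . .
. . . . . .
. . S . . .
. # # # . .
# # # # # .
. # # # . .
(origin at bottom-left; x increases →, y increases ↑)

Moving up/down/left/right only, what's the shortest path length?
4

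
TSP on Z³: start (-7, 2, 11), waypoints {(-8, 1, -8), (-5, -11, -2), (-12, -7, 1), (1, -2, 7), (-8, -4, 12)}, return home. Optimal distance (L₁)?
104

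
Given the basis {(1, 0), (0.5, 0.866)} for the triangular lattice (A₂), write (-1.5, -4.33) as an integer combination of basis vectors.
b₁ - 5b₂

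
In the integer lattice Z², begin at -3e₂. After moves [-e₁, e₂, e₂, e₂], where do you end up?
(-1, 0)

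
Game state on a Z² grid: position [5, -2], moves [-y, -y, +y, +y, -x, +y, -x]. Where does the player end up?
(3, -1)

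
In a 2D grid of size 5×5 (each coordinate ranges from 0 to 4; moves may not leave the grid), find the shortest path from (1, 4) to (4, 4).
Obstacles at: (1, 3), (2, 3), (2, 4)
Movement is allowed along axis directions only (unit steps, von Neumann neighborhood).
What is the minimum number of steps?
9
(one shortest path: (1, 4) → (0, 4) → (0, 3) → (0, 2) → (1, 2) → (2, 2) → (3, 2) → (4, 2) → (4, 3) → (4, 4))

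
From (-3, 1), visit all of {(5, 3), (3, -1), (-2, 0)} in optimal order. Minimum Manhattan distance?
14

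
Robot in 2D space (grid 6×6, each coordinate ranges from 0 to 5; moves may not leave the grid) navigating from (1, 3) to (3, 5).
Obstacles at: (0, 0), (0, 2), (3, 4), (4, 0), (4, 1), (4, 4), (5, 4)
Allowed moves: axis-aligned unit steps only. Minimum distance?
4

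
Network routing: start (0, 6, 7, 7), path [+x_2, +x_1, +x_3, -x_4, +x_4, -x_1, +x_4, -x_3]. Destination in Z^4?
(0, 7, 7, 8)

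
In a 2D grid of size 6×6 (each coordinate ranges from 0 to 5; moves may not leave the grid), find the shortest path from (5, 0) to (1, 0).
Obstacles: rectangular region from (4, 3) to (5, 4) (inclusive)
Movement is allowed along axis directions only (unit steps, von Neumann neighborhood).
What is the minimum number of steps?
4
(one shortest path: (5, 0) → (4, 0) → (3, 0) → (2, 0) → (1, 0))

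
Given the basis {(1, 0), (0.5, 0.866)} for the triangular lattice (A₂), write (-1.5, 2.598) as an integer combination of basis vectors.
-3b₁ + 3b₂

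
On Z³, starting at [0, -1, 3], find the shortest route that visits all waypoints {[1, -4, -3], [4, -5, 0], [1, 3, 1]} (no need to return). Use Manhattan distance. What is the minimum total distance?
25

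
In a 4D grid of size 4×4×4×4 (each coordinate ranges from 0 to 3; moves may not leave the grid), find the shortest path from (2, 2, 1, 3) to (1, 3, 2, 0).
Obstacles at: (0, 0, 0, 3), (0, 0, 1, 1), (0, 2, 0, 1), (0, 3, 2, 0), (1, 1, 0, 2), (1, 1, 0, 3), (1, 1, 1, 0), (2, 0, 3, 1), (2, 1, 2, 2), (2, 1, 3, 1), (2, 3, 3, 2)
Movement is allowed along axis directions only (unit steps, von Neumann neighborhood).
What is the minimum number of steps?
6
(one shortest path: (2, 2, 1, 3) → (1, 2, 1, 3) → (1, 3, 1, 3) → (1, 3, 2, 3) → (1, 3, 2, 2) → (1, 3, 2, 1) → (1, 3, 2, 0))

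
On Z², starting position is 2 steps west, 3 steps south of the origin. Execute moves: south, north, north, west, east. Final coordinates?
(-2, -2)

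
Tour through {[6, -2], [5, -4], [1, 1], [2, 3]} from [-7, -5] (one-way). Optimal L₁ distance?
27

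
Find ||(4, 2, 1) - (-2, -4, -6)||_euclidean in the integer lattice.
11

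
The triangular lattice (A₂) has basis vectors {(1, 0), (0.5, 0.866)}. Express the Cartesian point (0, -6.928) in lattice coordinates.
4b₁ - 8b₂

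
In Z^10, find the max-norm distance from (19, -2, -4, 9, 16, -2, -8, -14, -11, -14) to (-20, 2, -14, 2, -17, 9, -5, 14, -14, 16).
39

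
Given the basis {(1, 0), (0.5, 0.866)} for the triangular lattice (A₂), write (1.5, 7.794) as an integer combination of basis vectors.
-3b₁ + 9b₂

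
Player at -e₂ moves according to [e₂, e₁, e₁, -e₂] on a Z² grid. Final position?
(2, -1)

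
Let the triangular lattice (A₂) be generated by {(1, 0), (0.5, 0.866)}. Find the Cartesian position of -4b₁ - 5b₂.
(-6.5, -4.33)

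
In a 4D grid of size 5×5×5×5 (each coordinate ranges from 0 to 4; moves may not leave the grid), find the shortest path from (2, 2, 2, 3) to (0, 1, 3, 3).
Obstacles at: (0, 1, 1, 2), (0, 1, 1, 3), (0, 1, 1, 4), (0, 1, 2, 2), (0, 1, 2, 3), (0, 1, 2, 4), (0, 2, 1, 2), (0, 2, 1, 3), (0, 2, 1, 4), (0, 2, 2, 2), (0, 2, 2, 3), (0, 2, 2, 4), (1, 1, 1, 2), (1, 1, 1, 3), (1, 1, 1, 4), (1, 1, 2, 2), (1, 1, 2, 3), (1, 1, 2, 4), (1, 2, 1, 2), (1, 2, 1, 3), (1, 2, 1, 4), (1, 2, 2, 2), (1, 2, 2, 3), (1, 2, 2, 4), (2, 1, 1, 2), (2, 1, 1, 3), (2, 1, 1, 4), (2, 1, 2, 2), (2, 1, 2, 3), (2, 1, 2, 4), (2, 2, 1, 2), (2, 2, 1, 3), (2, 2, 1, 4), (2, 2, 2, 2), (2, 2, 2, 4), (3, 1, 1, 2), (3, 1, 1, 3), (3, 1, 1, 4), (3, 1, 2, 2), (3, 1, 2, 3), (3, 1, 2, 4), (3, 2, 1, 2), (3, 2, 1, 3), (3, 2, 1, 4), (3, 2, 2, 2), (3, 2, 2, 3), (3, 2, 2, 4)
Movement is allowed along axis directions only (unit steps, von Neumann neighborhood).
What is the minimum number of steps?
4
(one shortest path: (2, 2, 2, 3) → (2, 2, 3, 3) → (1, 2, 3, 3) → (0, 2, 3, 3) → (0, 1, 3, 3))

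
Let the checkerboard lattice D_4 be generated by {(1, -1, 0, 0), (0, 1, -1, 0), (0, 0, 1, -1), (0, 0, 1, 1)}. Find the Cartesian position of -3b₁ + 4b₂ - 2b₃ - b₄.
(-3, 7, -7, 1)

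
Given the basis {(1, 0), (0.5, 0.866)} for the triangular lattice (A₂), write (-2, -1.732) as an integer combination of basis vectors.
-b₁ - 2b₂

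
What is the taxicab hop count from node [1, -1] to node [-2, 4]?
8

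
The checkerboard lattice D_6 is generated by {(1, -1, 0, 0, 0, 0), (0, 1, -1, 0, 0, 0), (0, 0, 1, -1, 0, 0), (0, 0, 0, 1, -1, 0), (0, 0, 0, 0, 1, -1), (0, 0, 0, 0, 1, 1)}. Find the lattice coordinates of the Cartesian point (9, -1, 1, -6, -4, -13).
9b₁ + 8b₂ + 9b₃ + 3b₄ + 6b₅ - 7b₆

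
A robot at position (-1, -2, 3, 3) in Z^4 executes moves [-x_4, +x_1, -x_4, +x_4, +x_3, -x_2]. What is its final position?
(0, -3, 4, 2)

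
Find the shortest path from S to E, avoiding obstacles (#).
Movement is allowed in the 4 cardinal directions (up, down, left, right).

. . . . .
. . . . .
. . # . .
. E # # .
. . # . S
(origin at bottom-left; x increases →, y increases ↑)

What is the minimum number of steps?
8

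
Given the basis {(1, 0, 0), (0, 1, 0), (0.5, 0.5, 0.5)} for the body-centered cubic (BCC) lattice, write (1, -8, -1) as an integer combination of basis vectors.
2b₁ - 7b₂ - 2b₃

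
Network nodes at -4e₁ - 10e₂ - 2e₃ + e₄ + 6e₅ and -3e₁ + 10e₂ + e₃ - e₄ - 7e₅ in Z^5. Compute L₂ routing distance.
24.1454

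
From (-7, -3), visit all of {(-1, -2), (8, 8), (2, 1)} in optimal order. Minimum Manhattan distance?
26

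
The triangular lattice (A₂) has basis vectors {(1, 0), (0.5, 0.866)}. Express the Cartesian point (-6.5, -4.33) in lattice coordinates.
-4b₁ - 5b₂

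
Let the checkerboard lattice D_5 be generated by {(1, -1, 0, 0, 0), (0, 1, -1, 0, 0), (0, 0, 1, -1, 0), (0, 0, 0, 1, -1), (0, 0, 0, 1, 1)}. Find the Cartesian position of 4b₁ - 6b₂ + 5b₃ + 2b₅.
(4, -10, 11, -3, 2)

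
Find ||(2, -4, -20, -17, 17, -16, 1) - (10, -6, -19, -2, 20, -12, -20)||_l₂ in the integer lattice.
27.5681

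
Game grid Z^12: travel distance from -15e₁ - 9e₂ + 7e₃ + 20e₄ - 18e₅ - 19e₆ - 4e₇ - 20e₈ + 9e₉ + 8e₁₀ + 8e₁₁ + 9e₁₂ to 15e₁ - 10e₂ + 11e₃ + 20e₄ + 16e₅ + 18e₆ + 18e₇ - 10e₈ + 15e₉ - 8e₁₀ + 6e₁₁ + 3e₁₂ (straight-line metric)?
66.0151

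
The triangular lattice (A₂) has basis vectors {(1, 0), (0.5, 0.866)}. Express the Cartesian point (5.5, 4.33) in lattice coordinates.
3b₁ + 5b₂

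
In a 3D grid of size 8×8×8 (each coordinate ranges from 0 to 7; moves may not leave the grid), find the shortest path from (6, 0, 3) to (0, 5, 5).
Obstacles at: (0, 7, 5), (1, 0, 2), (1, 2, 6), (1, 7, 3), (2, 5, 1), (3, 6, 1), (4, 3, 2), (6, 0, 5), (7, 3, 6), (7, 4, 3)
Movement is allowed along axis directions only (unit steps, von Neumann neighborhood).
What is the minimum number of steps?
13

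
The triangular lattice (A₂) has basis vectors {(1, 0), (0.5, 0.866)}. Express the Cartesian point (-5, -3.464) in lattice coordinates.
-3b₁ - 4b₂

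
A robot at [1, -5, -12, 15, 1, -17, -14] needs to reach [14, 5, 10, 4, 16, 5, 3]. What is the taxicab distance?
110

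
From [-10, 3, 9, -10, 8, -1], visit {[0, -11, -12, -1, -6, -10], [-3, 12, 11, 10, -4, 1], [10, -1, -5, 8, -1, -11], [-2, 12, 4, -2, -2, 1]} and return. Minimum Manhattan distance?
242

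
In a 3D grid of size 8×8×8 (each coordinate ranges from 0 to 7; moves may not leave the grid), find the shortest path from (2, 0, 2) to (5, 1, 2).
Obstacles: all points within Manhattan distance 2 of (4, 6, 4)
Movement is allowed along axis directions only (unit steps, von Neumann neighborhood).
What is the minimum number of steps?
4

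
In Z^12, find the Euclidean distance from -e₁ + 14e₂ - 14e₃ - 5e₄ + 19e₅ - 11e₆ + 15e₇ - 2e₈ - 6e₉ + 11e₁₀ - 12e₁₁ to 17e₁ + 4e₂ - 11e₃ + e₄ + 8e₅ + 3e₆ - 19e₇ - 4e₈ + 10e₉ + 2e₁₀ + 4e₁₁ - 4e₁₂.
50.547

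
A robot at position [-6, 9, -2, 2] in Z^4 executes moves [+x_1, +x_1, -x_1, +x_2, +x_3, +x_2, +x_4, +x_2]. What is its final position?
(-5, 12, -1, 3)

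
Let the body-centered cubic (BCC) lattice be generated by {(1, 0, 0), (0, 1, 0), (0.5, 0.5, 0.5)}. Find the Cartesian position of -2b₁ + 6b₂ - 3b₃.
(-3.5, 4.5, -1.5)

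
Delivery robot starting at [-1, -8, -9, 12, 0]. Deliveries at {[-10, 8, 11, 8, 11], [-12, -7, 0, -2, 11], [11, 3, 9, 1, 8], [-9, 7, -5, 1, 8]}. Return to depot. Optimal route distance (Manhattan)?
200
(one optimal route: (-1, -8, -9, 12, 0) → (-12, -7, 0, -2, 11) → (-9, 7, -5, 1, 8) → (-10, 8, 11, 8, 11) → (11, 3, 9, 1, 8) → (-1, -8, -9, 12, 0))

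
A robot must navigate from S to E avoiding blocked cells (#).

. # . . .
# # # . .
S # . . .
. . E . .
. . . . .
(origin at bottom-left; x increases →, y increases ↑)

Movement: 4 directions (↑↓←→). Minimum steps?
3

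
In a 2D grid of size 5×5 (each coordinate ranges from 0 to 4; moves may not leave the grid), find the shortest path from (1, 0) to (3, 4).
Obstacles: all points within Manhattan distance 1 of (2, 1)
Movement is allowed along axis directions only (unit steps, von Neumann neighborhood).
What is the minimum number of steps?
8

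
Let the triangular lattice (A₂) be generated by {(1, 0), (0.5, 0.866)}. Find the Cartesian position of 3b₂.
(1.5, 2.598)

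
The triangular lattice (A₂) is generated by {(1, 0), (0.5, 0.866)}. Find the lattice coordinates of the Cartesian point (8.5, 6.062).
5b₁ + 7b₂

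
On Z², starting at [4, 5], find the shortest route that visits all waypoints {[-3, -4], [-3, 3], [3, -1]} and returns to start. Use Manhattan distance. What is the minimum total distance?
32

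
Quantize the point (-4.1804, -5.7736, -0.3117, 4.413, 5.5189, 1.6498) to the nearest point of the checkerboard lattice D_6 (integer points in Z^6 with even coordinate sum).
(-4, -6, 0, 4, 6, 2)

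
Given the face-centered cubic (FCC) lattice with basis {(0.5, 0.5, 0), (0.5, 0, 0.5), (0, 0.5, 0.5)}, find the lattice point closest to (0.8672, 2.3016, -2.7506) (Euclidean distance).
(1, 2.5, -2.5)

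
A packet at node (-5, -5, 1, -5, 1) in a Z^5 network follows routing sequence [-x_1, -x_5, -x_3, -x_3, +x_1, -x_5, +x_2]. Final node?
(-5, -4, -1, -5, -1)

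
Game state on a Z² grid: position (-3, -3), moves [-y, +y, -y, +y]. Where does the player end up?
(-3, -3)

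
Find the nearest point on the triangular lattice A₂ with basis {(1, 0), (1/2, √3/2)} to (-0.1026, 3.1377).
(0, 3.464)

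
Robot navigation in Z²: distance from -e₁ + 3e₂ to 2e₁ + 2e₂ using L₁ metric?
4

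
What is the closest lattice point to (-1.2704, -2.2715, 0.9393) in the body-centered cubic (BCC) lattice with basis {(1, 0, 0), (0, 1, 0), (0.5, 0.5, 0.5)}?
(-1, -2, 1)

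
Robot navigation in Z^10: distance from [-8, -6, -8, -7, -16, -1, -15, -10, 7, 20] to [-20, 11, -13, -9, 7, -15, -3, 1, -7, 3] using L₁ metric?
127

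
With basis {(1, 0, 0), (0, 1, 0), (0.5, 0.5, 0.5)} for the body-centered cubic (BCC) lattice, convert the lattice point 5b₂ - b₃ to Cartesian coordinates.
(-0.5, 4.5, -0.5)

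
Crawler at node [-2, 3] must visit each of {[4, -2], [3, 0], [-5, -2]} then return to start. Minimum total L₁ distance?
28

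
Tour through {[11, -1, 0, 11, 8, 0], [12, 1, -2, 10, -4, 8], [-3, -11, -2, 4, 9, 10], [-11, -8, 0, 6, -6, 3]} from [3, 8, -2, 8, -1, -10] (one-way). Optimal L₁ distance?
146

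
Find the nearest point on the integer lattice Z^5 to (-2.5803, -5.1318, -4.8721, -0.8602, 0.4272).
(-3, -5, -5, -1, 0)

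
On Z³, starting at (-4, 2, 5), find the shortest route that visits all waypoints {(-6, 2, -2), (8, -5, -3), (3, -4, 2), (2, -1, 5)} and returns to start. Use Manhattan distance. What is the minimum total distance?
58
(one optimal route: (-4, 2, 5) → (-6, 2, -2) → (8, -5, -3) → (3, -4, 2) → (2, -1, 5) → (-4, 2, 5))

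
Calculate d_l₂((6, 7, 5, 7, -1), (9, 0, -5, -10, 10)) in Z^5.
23.8328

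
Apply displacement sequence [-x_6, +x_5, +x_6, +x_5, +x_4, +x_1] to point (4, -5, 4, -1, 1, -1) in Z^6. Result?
(5, -5, 4, 0, 3, -1)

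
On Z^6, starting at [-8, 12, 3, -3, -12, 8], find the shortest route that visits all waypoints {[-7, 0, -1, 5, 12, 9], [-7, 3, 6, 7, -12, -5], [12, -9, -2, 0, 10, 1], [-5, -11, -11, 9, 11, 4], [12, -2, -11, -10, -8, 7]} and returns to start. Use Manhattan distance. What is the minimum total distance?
270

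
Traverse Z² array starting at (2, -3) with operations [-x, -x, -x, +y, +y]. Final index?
(-1, -1)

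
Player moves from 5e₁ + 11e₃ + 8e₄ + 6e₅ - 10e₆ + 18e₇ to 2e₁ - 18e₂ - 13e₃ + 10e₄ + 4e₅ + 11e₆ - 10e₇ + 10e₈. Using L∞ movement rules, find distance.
28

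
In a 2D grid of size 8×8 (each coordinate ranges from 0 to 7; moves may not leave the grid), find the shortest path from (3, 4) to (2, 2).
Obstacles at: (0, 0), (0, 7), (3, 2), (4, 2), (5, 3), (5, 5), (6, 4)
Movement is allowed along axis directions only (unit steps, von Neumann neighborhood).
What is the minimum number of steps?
3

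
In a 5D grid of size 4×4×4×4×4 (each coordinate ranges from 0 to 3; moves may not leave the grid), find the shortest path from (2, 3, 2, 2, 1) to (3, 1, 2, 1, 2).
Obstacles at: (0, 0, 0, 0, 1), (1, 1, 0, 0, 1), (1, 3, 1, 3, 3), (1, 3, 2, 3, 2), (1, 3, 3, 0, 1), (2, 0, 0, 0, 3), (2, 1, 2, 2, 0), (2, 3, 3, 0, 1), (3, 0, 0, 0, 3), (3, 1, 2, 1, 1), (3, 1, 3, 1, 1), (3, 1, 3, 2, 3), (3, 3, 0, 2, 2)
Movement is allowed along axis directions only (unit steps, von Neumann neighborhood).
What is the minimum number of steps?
5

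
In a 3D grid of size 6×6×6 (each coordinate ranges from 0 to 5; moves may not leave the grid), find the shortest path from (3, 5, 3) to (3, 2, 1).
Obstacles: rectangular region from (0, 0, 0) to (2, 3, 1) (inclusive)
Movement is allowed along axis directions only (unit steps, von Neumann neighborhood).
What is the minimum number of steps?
5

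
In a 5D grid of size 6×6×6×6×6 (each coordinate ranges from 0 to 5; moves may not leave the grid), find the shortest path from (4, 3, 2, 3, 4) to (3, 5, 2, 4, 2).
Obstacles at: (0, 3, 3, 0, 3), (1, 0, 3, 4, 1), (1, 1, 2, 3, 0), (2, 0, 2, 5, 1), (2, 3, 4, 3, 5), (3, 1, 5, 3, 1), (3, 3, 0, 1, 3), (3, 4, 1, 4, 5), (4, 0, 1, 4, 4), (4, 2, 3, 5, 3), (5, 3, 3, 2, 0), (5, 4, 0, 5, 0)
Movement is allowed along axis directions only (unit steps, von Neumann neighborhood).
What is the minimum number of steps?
6
(one shortest path: (4, 3, 2, 3, 4) → (3, 3, 2, 3, 4) → (3, 4, 2, 3, 4) → (3, 5, 2, 3, 4) → (3, 5, 2, 4, 4) → (3, 5, 2, 4, 3) → (3, 5, 2, 4, 2))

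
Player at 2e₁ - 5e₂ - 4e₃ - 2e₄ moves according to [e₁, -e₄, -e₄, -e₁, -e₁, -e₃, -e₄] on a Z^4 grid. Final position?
(1, -5, -5, -5)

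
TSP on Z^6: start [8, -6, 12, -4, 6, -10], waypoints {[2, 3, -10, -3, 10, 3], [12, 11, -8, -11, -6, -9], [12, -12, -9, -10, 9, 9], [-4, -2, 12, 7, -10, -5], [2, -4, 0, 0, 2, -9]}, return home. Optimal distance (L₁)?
290
(one optimal route: (8, -6, 12, -4, 6, -10) → (12, 11, -8, -11, -6, -9) → (12, -12, -9, -10, 9, 9) → (2, 3, -10, -3, 10, 3) → (2, -4, 0, 0, 2, -9) → (-4, -2, 12, 7, -10, -5) → (8, -6, 12, -4, 6, -10))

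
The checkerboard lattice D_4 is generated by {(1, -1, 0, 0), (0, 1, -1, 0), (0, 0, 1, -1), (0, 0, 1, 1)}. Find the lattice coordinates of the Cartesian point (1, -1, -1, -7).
b₁ + 3b₃ - 4b₄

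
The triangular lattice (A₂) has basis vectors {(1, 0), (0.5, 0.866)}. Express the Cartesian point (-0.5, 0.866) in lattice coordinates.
-b₁ + b₂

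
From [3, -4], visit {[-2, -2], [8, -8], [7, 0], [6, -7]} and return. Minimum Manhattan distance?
36
(one optimal route: (3, -4) → (-2, -2) → (7, 0) → (8, -8) → (6, -7) → (3, -4))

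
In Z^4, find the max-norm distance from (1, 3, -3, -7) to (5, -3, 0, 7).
14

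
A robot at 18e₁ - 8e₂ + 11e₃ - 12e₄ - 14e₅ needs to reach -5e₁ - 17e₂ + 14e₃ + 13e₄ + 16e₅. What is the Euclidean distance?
46.3033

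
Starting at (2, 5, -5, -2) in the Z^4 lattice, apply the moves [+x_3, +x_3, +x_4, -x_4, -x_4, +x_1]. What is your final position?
(3, 5, -3, -3)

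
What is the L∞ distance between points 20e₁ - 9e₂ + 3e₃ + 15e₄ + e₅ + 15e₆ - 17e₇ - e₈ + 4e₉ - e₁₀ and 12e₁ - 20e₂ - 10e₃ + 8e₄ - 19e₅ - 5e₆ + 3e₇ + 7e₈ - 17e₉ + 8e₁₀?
21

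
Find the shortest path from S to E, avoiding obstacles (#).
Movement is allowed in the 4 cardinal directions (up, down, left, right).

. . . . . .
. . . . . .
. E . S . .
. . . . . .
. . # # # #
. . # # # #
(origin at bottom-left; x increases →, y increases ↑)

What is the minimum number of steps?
2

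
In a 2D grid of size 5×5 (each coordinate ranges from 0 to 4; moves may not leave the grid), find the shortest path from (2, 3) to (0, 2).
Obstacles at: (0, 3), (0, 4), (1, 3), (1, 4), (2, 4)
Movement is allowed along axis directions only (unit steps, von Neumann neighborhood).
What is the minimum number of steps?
3
(one shortest path: (2, 3) → (2, 2) → (1, 2) → (0, 2))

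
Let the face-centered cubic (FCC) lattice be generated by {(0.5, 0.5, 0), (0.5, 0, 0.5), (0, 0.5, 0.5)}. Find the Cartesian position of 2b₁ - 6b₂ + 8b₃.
(-2, 5, 1)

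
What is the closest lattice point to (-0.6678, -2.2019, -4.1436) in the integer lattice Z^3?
(-1, -2, -4)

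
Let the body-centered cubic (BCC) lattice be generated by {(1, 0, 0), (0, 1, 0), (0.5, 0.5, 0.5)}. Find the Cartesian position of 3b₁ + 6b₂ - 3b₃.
(1.5, 4.5, -1.5)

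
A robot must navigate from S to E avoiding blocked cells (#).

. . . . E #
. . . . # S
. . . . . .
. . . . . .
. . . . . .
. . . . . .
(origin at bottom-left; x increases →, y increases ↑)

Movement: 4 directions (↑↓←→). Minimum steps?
6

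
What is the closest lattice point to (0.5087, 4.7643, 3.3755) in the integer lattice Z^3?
(1, 5, 3)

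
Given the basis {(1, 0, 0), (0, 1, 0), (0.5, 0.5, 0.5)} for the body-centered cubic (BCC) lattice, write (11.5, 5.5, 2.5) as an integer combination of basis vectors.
9b₁ + 3b₂ + 5b₃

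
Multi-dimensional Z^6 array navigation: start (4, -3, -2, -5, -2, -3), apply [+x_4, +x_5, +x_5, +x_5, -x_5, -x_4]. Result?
(4, -3, -2, -5, 0, -3)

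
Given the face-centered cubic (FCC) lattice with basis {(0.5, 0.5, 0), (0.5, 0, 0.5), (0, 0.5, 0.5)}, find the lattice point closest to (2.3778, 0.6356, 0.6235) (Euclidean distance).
(2.5, 1, 0.5)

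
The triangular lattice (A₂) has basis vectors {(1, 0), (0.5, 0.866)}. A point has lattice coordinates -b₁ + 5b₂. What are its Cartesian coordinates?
(1.5, 4.33)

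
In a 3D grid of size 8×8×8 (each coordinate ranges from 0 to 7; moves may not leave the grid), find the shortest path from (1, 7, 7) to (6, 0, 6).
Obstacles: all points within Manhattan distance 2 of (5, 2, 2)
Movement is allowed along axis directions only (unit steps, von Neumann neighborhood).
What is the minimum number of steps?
13
(one shortest path: (1, 7, 7) → (2, 7, 7) → (3, 7, 7) → (4, 7, 7) → (5, 7, 7) → (6, 7, 7) → (6, 6, 7) → (6, 5, 7) → (6, 4, 7) → (6, 3, 7) → (6, 2, 7) → (6, 1, 7) → (6, 0, 7) → (6, 0, 6))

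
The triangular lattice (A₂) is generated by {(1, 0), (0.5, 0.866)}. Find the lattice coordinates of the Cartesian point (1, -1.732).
2b₁ - 2b₂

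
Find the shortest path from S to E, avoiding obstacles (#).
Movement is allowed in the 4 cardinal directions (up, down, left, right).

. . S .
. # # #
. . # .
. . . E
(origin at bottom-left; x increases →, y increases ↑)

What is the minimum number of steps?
8
(one shortest path: (2, 3) → (1, 3) → (0, 3) → (0, 2) → (0, 1) → (1, 1) → (1, 0) → (2, 0) → (3, 0))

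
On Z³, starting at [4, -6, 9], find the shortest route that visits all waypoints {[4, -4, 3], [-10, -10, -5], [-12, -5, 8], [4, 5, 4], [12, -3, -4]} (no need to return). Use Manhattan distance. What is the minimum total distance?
92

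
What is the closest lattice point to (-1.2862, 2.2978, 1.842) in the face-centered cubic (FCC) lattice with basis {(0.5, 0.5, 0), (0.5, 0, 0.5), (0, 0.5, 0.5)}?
(-1.5, 2.5, 2)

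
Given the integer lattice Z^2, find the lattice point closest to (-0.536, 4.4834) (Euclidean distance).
(-1, 4)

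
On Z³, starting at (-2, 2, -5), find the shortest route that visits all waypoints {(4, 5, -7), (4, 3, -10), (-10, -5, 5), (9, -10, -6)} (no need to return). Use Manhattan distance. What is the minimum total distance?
73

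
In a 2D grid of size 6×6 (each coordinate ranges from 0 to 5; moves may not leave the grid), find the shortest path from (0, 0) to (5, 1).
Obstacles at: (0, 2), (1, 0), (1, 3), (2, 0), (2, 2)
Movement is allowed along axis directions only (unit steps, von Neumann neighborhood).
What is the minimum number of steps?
6
(one shortest path: (0, 0) → (0, 1) → (1, 1) → (2, 1) → (3, 1) → (4, 1) → (5, 1))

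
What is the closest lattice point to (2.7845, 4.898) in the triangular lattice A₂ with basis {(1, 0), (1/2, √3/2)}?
(3, 5.196)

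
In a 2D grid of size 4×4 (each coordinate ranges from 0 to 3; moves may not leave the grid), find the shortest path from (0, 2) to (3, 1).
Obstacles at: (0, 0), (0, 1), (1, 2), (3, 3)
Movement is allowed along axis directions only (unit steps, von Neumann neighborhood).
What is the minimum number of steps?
6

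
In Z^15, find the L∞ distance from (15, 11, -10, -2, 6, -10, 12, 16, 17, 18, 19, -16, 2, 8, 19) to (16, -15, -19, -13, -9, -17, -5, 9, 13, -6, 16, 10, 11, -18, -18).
37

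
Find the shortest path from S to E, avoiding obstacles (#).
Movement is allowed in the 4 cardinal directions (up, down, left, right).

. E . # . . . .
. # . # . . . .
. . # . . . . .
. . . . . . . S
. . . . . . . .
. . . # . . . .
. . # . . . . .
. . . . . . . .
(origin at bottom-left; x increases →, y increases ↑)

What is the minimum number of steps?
11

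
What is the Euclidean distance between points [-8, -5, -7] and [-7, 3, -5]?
8.30662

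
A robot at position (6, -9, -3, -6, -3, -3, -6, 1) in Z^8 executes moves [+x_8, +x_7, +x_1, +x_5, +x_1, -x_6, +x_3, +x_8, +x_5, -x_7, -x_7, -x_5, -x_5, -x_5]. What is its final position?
(8, -9, -2, -6, -4, -4, -7, 3)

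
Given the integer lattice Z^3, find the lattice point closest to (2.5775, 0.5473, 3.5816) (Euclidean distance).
(3, 1, 4)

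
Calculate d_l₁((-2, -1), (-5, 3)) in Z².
7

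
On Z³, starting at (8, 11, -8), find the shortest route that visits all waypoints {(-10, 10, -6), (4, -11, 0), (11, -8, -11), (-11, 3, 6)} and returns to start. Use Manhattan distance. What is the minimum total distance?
122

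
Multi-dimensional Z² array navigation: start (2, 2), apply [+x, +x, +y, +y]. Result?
(4, 4)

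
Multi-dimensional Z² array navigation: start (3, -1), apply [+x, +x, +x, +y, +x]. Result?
(7, 0)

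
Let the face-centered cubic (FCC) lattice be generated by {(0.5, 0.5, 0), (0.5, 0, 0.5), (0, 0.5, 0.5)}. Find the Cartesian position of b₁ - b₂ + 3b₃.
(0, 2, 1)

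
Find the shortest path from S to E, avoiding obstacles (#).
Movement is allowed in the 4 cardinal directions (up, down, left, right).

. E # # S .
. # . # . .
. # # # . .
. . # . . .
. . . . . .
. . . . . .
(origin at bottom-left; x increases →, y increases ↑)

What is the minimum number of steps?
13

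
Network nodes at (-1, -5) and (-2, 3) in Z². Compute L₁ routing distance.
9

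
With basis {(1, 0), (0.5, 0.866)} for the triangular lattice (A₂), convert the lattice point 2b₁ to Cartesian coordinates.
(2, 0)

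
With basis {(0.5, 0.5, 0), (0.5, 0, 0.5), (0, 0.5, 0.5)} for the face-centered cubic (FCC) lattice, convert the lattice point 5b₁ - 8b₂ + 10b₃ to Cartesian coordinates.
(-1.5, 7.5, 1)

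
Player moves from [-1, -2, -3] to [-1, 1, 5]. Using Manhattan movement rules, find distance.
11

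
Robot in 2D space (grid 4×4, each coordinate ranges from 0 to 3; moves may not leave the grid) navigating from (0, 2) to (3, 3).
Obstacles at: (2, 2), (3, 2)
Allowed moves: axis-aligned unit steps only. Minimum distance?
4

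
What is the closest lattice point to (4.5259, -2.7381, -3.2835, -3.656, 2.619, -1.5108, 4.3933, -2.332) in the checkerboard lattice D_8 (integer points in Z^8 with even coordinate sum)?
(5, -3, -3, -4, 3, -2, 4, -2)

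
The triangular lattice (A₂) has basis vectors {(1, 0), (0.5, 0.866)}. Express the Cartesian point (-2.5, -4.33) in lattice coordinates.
-5b₂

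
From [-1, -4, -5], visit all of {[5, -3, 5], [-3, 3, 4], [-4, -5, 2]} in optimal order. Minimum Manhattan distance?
37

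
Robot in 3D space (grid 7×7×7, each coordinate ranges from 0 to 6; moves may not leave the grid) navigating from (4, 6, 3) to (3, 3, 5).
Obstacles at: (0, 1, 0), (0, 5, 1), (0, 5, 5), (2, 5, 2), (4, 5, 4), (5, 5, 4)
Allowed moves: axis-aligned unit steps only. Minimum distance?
6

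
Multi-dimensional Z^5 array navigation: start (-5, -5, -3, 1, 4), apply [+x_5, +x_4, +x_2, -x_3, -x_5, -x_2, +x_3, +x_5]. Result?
(-5, -5, -3, 2, 5)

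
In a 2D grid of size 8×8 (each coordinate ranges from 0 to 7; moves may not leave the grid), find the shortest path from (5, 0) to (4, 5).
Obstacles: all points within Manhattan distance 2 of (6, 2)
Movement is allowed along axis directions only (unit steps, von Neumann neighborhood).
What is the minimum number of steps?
8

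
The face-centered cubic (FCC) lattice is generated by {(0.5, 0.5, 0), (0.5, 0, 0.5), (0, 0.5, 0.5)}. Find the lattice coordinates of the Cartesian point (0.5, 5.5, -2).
8b₁ - 7b₂ + 3b₃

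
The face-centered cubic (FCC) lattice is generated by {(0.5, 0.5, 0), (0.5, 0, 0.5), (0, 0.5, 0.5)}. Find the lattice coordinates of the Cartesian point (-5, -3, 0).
-8b₁ - 2b₂ + 2b₃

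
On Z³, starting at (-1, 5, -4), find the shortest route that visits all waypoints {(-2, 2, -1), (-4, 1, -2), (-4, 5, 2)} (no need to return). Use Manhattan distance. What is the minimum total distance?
19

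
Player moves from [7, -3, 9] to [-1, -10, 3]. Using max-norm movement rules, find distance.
8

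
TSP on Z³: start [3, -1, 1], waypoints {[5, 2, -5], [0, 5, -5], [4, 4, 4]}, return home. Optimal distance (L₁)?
42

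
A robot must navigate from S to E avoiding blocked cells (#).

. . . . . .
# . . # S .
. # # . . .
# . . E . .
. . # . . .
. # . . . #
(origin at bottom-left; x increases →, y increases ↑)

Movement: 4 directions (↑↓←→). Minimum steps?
3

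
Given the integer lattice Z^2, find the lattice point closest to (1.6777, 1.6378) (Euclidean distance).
(2, 2)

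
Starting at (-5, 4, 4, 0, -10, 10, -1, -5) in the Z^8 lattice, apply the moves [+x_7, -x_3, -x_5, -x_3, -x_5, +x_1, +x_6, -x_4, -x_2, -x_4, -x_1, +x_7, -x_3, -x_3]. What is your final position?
(-5, 3, 0, -2, -12, 11, 1, -5)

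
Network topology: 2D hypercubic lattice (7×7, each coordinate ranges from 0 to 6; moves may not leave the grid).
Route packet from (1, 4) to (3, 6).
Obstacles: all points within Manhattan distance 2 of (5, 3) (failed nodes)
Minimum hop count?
4
(one shortest path: (1, 4) → (2, 4) → (3, 4) → (3, 5) → (3, 6))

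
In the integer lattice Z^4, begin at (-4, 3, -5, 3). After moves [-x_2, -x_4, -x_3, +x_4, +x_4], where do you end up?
(-4, 2, -6, 4)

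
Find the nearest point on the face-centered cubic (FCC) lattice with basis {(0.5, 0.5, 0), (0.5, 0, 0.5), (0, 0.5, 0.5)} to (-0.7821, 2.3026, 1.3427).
(-1, 2.5, 1.5)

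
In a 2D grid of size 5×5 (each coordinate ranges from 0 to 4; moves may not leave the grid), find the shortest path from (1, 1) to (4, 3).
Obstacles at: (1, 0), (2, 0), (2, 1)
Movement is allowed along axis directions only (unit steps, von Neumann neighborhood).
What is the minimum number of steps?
5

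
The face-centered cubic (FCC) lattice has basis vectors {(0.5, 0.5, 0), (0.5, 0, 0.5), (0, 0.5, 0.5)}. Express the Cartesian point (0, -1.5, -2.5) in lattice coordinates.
b₁ - b₂ - 4b₃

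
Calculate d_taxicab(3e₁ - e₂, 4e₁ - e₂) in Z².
1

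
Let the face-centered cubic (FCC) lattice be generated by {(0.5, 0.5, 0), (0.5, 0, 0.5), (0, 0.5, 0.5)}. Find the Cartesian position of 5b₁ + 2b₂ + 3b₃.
(3.5, 4, 2.5)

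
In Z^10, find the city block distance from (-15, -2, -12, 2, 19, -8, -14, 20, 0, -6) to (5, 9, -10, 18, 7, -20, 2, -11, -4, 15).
145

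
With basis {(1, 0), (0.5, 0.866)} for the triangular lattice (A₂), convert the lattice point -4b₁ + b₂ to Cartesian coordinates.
(-3.5, 0.866)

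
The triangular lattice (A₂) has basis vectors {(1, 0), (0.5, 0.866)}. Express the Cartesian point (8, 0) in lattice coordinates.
8b₁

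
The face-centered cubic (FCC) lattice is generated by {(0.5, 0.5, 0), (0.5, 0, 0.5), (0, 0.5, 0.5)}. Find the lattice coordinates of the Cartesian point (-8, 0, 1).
-9b₁ - 7b₂ + 9b₃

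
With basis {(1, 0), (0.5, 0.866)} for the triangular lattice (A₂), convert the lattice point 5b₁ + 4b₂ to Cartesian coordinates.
(7, 3.464)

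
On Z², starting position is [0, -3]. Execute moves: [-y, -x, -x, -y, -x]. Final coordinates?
(-3, -5)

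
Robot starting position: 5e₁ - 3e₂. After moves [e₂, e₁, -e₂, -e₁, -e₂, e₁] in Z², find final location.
(6, -4)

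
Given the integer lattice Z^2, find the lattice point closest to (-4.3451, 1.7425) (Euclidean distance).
(-4, 2)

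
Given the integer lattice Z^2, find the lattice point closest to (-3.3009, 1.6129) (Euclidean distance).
(-3, 2)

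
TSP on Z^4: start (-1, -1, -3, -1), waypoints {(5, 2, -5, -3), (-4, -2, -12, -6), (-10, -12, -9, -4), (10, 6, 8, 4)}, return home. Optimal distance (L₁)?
136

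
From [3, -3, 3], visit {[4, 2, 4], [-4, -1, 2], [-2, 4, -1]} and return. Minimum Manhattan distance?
40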